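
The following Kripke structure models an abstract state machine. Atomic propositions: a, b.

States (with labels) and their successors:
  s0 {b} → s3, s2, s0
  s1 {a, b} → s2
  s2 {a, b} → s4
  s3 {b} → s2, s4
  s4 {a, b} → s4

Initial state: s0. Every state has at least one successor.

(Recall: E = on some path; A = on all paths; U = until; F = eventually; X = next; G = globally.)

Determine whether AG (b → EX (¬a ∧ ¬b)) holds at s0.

No

States satisfying b → EX (¬a ∧ ¬b): ∅.
States satisfying AG (b → EX (¬a ∧ ¬b)): ∅.
s0 is reachable from s0 and violates b → EX (¬a ∧ ¬b), so AG fails at s0.
s0 ∉ Sat(AG (b → EX (¬a ∧ ¬b))).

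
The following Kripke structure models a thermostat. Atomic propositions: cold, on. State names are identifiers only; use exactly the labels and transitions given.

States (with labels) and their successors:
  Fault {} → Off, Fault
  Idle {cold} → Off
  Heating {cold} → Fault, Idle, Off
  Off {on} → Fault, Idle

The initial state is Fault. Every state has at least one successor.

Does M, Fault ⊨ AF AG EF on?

States satisfying AG EF on: {Fault, Idle, Heating, Off}.
States satisfying AF AG EF on: {Fault, Idle, Heating, Off}.
Fault ∈ Sat(AF AG EF on).

Yes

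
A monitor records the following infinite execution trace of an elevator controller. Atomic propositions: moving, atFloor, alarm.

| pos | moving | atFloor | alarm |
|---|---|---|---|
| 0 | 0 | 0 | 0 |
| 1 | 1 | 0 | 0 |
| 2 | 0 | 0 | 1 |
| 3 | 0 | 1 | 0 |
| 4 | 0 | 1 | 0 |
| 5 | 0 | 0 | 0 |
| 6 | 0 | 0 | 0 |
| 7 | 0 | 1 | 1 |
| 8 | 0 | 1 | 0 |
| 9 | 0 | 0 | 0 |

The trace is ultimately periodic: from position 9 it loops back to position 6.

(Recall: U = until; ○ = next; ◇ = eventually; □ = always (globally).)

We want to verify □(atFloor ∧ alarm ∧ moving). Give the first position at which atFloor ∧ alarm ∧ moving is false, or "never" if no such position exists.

At position 0 the labels are {}, so atFloor ∧ alarm ∧ moving is false there. This is the first violation.

0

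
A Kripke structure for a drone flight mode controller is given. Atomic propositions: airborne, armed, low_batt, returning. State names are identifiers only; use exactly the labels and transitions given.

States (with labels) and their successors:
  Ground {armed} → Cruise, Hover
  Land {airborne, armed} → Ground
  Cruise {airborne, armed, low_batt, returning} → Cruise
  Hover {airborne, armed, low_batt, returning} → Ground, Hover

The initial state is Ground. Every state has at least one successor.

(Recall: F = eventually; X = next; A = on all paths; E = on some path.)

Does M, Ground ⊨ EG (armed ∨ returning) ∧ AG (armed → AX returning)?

States satisfying armed ∨ returning: {Ground, Land, Cruise, Hover}.
States satisfying EG (armed ∨ returning): {Ground, Land, Cruise, Hover}.
States satisfying armed → AX returning: {Ground, Cruise}.
States satisfying AG (armed → AX returning): {Cruise}.
States satisfying EG (armed ∨ returning) ∧ AG (armed → AX returning): {Cruise}.
Ground ∉ Sat(EG (armed ∨ returning) ∧ AG (armed → AX returning)).

No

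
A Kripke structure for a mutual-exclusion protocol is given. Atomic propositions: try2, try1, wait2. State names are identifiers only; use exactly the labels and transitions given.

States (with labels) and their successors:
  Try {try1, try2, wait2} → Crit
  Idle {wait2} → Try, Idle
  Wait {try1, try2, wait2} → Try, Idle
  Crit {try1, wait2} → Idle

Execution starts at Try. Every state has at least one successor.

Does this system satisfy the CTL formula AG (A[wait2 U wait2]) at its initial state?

Holds

States satisfying A[wait2 U wait2]: {Try, Idle, Wait, Crit}.
States satisfying AG (A[wait2 U wait2]): {Try, Idle, Wait, Crit}.
Every state reachable from Try satisfies A[wait2 U wait2].
Try ∈ Sat(AG (A[wait2 U wait2])).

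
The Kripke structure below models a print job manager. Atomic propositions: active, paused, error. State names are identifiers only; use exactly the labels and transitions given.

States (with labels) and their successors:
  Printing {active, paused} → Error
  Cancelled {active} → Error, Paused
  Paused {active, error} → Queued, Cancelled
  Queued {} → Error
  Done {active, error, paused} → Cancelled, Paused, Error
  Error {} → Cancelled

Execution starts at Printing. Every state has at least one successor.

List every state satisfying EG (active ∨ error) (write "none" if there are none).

States satisfying active ∨ error: {Printing, Cancelled, Paused, Done}.
States satisfying EG (active ∨ error): {Cancelled, Paused, Done}.

{Cancelled, Paused, Done}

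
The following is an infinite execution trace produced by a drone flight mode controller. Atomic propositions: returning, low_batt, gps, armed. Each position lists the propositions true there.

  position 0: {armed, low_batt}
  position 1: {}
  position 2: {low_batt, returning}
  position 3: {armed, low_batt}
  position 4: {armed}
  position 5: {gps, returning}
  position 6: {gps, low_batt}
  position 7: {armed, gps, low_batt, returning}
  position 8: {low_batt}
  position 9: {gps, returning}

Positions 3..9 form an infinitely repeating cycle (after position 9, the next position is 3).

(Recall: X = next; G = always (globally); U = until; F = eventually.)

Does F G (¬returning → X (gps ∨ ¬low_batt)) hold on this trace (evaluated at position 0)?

G (¬returning → X (gps ∨ ¬low_batt)) holds at position 2, which is reachable from 0, so F G (¬returning → X (gps ∨ ¬low_batt)) holds.

Satisfied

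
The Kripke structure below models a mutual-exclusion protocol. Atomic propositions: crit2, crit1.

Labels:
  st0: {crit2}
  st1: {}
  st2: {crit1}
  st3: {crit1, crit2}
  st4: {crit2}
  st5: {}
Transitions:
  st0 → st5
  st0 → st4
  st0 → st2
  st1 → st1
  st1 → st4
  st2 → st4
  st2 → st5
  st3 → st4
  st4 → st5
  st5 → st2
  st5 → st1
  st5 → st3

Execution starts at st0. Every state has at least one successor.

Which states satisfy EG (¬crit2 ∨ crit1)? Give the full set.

States satisfying ¬crit2 ∨ crit1: {st1, st2, st3, st5}.
States satisfying EG (¬crit2 ∨ crit1): {st1, st2, st5}.

{st1, st2, st5}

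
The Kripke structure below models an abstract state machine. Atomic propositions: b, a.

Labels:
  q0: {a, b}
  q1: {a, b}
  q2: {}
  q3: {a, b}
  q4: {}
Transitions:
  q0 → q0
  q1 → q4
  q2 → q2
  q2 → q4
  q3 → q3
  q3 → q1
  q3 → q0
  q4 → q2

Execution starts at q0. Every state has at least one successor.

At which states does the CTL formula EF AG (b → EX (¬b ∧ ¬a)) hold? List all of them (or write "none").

{q1, q2, q3, q4}

States satisfying AG (b → EX (¬b ∧ ¬a)): {q1, q2, q4}.
States satisfying EF AG (b → EX (¬b ∧ ¬a)): {q1, q2, q3, q4}.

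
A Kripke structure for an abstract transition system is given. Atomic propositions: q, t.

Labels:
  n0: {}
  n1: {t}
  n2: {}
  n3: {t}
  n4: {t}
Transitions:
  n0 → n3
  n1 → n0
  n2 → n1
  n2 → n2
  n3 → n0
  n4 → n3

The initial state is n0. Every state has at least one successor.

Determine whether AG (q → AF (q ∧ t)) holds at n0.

Holds

States satisfying q → AF (q ∧ t): {n0, n1, n2, n3, n4}.
States satisfying AG (q → AF (q ∧ t)): {n0, n1, n2, n3, n4}.
Every state reachable from n0 satisfies q → AF (q ∧ t).
n0 ∈ Sat(AG (q → AF (q ∧ t))).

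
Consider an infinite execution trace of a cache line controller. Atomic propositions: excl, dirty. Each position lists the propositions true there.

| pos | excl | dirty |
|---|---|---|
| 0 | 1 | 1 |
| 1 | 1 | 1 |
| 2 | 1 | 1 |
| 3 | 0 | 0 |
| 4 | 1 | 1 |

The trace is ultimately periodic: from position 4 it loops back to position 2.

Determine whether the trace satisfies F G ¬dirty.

G ¬dirty is false at every position 0..4, so it never becomes true and F G ¬dirty fails.

Does not hold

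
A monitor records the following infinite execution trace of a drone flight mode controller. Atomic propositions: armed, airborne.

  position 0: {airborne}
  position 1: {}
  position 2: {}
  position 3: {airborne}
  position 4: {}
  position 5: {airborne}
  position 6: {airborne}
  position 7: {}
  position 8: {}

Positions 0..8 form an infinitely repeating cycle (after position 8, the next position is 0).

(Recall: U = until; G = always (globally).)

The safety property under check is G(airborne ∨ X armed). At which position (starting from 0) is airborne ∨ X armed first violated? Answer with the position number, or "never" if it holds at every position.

Check airborne ∨ X armed at each position in order: 0 ✓.
At position 1 the labels are {} and the next position 2 has {}, so airborne ∨ X armed is false there. This is the first violation.

1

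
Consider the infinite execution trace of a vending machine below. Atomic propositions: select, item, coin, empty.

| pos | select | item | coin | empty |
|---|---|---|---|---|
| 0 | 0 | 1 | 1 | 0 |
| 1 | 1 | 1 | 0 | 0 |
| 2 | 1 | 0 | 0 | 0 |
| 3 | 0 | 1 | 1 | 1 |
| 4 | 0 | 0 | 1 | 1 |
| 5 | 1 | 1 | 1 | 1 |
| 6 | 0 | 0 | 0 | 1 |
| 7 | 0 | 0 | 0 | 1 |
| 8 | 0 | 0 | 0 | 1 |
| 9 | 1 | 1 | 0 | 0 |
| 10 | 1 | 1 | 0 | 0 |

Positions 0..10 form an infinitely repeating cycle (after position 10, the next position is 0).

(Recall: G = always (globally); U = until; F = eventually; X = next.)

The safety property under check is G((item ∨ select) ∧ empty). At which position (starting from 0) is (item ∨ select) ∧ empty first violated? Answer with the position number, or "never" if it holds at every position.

0

At position 0 the labels are {coin, item}, so (item ∨ select) ∧ empty is false there. This is the first violation.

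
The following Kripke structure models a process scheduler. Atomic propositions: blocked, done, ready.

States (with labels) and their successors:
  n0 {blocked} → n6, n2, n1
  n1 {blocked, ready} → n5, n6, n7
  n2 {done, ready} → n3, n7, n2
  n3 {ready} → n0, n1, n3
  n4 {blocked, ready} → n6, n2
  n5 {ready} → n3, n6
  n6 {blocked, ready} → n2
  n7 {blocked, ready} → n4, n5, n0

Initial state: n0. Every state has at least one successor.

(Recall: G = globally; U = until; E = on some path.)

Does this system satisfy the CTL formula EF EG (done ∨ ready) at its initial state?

Yes

States satisfying EG (done ∨ ready): {n1, n2, n3, n4, n5, n6, n7}.
States satisfying EF EG (done ∨ ready): {n0, n1, n2, n3, n4, n5, n6, n7}.
Some path from n0 reaches a state where EG (done ∨ ready) holds.
n0 ∈ Sat(EF EG (done ∨ ready)).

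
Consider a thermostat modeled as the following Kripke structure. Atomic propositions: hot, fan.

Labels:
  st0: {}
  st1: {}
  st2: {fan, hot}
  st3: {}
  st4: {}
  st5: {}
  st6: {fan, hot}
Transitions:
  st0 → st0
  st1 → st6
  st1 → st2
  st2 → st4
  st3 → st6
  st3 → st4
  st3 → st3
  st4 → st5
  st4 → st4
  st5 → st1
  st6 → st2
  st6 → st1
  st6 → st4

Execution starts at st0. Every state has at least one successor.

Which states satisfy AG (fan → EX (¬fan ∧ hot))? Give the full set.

States satisfying fan → EX (¬fan ∧ hot): {st0, st1, st3, st4, st5}.
States satisfying AG (fan → EX (¬fan ∧ hot)): {st0}.

{st0}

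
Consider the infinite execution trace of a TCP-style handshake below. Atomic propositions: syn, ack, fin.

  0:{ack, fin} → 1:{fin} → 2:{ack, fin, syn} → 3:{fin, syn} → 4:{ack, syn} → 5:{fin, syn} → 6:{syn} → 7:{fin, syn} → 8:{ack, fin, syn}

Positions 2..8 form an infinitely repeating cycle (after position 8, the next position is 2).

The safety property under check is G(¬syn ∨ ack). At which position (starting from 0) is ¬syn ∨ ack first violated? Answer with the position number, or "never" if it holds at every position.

Check ¬syn ∨ ack at each position in order: 0 ✓, 1 ✓, 2 ✓.
At position 3 the labels are {fin, syn}, so ¬syn ∨ ack is false there. This is the first violation.

3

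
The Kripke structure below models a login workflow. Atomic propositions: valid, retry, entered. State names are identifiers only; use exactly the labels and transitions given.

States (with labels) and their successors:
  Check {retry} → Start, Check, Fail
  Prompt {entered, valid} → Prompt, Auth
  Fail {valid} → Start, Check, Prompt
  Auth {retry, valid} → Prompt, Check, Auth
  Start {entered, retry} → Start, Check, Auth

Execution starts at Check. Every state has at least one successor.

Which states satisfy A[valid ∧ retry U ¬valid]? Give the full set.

{Check, Start}

States satisfying valid ∧ retry: {Auth}.
States satisfying ¬valid: {Check, Start}.
States satisfying A[valid ∧ retry U ¬valid]: {Check, Start}.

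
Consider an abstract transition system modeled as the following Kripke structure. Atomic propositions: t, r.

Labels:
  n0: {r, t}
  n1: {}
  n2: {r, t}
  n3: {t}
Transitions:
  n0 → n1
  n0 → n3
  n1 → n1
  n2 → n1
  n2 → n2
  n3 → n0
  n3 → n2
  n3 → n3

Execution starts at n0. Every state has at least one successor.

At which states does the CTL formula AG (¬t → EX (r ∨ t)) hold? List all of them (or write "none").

none

States satisfying ¬t → EX (r ∨ t): {n0, n2, n3}.
States satisfying AG (¬t → EX (r ∨ t)): ∅.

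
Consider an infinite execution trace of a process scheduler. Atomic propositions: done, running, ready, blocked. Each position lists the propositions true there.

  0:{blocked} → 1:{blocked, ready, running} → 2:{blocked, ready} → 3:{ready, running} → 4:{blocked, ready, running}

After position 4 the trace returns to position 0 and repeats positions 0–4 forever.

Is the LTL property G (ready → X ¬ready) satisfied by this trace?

No

ready → X ¬ready must hold at every position from 0 onward. It fails at position 1, so G (ready → X ¬ready) is false.
Positions where ready holds: 1, 2, 3, 4.
Check X ¬ready at each: 1→fails, 2→fails, 3→fails, 4→ok.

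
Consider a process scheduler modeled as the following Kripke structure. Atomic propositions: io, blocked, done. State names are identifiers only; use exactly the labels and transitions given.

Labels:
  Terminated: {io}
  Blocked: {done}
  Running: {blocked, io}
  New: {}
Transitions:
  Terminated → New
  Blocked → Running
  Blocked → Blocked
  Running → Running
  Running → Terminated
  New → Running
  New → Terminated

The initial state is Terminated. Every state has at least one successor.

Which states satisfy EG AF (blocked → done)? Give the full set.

{Terminated, Blocked, New}

States satisfying AF (blocked → done): {Terminated, Blocked, New}.
States satisfying EG AF (blocked → done): {Terminated, Blocked, New}.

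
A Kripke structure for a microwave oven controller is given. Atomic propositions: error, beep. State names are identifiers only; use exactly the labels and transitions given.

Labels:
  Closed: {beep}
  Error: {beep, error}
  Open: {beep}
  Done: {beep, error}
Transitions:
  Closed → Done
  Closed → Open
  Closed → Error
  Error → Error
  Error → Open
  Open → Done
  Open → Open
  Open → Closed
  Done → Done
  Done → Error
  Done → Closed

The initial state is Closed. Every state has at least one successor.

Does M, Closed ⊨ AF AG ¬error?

States satisfying AG ¬error: ∅.
States satisfying AF AG ¬error: ∅.
There is a path from Closed along which AG ¬error never holds.
Closed ∉ Sat(AF AG ¬error).

Does not hold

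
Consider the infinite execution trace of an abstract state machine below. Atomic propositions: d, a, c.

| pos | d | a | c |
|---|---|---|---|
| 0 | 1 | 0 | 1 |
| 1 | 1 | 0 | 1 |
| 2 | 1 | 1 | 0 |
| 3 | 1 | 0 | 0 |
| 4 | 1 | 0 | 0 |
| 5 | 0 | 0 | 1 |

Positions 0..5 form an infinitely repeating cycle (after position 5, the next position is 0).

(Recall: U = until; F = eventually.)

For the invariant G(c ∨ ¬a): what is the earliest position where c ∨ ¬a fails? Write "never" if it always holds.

Check c ∨ ¬a at each position in order: 0 ✓, 1 ✓.
At position 2 the labels are {a, d}, so c ∨ ¬a is false there. This is the first violation.

2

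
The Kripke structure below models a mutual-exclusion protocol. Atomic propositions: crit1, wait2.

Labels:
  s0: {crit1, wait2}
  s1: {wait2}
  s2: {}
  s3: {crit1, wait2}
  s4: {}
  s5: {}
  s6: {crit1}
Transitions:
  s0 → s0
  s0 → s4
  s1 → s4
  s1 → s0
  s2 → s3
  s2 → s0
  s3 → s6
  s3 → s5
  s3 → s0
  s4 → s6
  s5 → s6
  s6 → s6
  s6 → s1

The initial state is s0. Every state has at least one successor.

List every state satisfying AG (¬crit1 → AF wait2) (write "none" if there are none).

none

States satisfying ¬crit1 → AF wait2: {s0, s1, s2, s3, s6}.
States satisfying AG (¬crit1 → AF wait2): ∅.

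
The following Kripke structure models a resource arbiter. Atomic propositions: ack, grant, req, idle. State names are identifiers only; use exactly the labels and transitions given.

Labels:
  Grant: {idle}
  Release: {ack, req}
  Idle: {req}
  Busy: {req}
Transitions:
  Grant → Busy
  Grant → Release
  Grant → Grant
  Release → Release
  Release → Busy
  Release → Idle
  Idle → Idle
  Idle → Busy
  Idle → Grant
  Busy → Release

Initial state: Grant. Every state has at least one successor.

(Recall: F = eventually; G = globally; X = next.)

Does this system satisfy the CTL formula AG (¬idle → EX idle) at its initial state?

States satisfying ¬idle → EX idle: {Grant, Idle}.
States satisfying AG (¬idle → EX idle): ∅.
Busy is reachable from Grant and violates ¬idle → EX idle, so AG fails at Grant.
Grant ∉ Sat(AG (¬idle → EX idle)).

No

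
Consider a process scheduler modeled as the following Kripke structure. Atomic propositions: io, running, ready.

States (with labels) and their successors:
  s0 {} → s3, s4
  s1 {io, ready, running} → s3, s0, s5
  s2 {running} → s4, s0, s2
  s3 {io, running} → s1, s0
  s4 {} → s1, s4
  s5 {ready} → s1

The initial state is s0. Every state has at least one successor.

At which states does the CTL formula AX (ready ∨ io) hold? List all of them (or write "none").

States satisfying ready ∨ io: {s1, s3, s5}.
States satisfying AX (ready ∨ io): {s5}.

{s5}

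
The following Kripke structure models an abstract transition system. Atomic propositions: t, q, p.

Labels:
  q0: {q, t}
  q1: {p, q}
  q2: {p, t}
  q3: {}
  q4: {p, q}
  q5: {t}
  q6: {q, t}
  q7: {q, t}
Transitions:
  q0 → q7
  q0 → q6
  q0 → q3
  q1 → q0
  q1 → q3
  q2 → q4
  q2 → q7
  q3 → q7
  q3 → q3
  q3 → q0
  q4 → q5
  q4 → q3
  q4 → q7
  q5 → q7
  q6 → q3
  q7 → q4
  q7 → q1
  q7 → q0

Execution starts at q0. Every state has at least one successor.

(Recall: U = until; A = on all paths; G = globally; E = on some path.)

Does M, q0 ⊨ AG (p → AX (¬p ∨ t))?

Satisfied

States satisfying p → AX (¬p ∨ t): {q0, q1, q3, q4, q5, q6, q7}.
States satisfying AG (p → AX (¬p ∨ t)): {q0, q1, q3, q4, q5, q6, q7}.
Every state reachable from q0 satisfies p → AX (¬p ∨ t).
q0 ∈ Sat(AG (p → AX (¬p ∨ t))).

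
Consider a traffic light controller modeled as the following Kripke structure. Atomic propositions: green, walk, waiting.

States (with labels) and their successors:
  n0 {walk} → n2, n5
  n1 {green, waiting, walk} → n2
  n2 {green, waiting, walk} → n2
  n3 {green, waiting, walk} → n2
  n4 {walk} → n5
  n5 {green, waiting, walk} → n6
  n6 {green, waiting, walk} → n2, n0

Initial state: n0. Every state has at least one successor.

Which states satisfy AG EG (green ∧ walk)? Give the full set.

States satisfying EG (green ∧ walk): {n1, n2, n3, n5, n6}.
States satisfying AG EG (green ∧ walk): {n1, n2, n3}.

{n1, n2, n3}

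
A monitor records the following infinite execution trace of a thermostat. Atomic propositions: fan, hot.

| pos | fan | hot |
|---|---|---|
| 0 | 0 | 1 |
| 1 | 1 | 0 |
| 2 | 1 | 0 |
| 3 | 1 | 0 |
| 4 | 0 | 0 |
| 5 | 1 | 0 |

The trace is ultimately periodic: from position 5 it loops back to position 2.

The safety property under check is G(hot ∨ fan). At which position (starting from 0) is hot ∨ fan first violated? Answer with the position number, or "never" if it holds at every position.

Check hot ∨ fan at each position in order: 0 ✓, 1 ✓, 2 ✓, 3 ✓.
At position 4 the labels are {}, so hot ∨ fan is false there. This is the first violation.

4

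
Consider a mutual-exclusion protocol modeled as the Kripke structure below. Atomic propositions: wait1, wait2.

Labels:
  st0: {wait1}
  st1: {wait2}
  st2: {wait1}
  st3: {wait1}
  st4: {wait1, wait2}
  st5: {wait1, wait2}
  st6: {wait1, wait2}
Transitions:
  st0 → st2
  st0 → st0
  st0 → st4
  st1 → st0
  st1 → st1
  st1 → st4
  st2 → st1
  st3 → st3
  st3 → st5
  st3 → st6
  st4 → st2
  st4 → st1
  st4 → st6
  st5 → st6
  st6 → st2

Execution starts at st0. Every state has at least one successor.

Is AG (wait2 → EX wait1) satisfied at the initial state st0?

Holds

States satisfying wait2 → EX wait1: {st0, st1, st2, st3, st4, st5, st6}.
States satisfying AG (wait2 → EX wait1): {st0, st1, st2, st3, st4, st5, st6}.
Every state reachable from st0 satisfies wait2 → EX wait1.
st0 ∈ Sat(AG (wait2 → EX wait1)).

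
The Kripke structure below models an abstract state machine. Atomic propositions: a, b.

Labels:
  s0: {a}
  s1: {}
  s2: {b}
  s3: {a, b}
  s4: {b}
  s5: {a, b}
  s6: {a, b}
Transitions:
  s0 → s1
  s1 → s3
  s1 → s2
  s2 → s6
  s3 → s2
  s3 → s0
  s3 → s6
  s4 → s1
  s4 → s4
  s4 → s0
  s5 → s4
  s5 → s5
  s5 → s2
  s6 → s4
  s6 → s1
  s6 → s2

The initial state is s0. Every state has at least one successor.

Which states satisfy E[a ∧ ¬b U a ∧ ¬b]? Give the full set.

{s0}

States satisfying a ∧ ¬b: {s0}.
States satisfying E[a ∧ ¬b U a ∧ ¬b]: {s0}.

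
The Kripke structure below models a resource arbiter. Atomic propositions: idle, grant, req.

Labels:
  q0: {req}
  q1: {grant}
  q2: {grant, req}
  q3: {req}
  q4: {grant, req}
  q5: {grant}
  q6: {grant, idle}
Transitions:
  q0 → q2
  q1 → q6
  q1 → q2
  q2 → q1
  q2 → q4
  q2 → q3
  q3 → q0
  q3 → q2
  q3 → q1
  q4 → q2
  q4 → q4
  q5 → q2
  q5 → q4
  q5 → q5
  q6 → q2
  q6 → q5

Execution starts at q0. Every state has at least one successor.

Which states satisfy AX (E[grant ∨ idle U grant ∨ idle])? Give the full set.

{q0, q1, q4, q5, q6}

States satisfying E[grant ∨ idle U grant ∨ idle]: {q1, q2, q4, q5, q6}.
States satisfying AX (E[grant ∨ idle U grant ∨ idle]): {q0, q1, q4, q5, q6}.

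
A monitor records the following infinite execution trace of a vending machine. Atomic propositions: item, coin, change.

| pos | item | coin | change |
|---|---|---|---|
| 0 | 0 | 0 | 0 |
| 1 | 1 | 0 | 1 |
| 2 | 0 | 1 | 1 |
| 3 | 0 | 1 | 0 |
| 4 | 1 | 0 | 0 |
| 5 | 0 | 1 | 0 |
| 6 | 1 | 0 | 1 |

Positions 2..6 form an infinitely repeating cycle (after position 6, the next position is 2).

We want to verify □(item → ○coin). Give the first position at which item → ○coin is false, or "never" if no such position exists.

never

item → ○coin holds at every position 0..6, and those are all the positions the trace ever visits, so the invariant □(item → ○coin) is never violated.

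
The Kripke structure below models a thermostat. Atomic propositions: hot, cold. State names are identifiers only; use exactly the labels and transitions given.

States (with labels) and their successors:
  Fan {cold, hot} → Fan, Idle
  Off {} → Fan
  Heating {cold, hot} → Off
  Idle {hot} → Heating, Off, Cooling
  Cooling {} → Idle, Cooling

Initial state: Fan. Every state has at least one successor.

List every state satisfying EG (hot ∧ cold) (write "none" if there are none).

States satisfying hot ∧ cold: {Fan, Heating}.
States satisfying EG (hot ∧ cold): {Fan}.

{Fan}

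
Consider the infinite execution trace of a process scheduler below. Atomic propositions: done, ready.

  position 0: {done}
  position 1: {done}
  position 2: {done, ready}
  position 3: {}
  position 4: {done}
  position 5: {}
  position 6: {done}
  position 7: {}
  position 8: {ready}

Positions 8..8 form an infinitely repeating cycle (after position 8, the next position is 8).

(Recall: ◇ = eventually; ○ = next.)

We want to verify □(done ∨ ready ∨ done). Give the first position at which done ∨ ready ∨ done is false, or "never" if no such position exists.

Check done ∨ ready ∨ done at each position in order: 0 ✓, 1 ✓, 2 ✓.
At position 3 the labels are {}, so done ∨ ready ∨ done is false there. This is the first violation.

3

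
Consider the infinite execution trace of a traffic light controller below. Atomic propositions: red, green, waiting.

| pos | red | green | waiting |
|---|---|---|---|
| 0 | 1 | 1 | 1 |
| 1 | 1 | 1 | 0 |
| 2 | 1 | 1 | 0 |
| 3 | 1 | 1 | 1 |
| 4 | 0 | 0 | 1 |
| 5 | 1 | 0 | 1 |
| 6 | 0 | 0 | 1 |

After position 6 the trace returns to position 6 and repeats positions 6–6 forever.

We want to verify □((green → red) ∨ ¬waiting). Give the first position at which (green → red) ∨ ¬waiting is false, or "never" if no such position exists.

never

(green → red) ∨ ¬waiting holds at every position 0..6, and those are all the positions the trace ever visits, so the invariant □((green → red) ∨ ¬waiting) is never violated.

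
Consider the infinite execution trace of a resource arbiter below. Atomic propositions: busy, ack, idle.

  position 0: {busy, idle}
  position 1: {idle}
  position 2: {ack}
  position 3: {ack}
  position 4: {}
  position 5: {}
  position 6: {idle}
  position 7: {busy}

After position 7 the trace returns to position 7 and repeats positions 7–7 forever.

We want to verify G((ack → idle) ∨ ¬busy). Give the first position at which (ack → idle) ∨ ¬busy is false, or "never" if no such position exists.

never

(ack → idle) ∨ ¬busy holds at every position 0..7, and those are all the positions the trace ever visits, so the invariant G((ack → idle) ∨ ¬busy) is never violated.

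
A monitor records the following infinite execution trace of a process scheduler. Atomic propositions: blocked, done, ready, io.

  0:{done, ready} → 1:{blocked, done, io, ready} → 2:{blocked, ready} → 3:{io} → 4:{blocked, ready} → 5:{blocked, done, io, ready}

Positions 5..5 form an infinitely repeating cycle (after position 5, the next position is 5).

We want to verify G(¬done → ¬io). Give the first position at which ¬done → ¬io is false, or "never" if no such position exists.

Check ¬done → ¬io at each position in order: 0 ✓, 1 ✓, 2 ✓.
At position 3 the labels are {io}, so ¬done → ¬io is false there. This is the first violation.

3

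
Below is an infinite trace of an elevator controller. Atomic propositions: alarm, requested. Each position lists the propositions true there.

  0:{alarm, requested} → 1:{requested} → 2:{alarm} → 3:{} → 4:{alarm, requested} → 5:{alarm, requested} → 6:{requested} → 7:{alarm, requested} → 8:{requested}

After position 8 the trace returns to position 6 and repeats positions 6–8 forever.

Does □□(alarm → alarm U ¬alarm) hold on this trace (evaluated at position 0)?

□(alarm → alarm U ¬alarm) holds at every position 0..8, and those are all positions ever visited, so □□(alarm → alarm U ¬alarm) holds.

Yes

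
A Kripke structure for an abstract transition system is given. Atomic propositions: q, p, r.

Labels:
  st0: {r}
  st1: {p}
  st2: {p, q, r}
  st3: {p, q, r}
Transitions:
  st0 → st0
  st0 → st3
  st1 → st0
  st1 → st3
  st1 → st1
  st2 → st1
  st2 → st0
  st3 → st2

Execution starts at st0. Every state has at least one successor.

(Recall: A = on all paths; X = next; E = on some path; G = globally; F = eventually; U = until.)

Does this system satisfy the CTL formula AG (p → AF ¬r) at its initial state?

States satisfying p → AF ¬r: {st0, st1}.
States satisfying AG (p → AF ¬r): ∅.
st2 is reachable from st0 and violates p → AF ¬r, so AG fails at st0.
st0 ∉ Sat(AG (p → AF ¬r)).

Does not hold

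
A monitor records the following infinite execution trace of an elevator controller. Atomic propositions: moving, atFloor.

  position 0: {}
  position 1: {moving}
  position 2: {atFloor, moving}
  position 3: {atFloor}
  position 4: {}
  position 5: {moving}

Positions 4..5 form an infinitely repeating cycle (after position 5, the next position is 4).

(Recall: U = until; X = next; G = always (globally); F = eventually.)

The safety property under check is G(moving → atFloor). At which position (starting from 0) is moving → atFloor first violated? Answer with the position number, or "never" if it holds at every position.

1

Check moving → atFloor at each position in order: 0 ✓.
At position 1 the labels are {moving}, so moving → atFloor is false there. This is the first violation.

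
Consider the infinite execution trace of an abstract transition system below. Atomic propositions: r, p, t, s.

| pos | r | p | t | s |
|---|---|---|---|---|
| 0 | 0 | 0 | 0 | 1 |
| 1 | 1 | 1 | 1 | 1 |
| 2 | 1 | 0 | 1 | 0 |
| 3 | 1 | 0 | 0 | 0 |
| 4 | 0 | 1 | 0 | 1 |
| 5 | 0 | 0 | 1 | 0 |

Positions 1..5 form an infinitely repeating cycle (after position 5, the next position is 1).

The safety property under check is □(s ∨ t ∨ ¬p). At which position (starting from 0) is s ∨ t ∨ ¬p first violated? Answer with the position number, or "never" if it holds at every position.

never

s ∨ t ∨ ¬p holds at every position 0..5, and those are all the positions the trace ever visits, so the invariant □(s ∨ t ∨ ¬p) is never violated.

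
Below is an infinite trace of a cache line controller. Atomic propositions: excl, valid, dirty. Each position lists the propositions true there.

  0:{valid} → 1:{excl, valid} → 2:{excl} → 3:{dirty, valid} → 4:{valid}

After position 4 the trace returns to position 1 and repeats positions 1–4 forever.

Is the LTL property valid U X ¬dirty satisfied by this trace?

Walking from position 0: X ¬dirty first holds at position 0, and valid holds at every earlier position along the way, so valid U X ¬dirty holds.

Holds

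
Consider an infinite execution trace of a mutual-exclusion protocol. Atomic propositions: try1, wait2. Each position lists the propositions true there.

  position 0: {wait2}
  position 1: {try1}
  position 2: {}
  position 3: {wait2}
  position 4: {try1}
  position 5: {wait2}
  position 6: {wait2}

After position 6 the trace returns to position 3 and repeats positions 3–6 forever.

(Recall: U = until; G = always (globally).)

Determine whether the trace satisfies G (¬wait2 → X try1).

Violated

¬wait2 → X try1 must hold at every position from 0 onward. It fails at position 1, so G (¬wait2 → X try1) is false.
Positions where ¬wait2 holds: 1, 2, 4.
Check X try1 at each: 1→fails, 2→fails, 4→fails.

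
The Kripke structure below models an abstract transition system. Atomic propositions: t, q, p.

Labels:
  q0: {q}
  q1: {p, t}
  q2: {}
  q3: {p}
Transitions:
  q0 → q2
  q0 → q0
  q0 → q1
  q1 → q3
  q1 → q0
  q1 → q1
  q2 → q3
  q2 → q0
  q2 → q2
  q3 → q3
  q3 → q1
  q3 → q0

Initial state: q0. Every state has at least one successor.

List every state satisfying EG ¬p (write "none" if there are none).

States satisfying ¬p: {q0, q2}.
States satisfying EG ¬p: {q0, q2}.

{q0, q2}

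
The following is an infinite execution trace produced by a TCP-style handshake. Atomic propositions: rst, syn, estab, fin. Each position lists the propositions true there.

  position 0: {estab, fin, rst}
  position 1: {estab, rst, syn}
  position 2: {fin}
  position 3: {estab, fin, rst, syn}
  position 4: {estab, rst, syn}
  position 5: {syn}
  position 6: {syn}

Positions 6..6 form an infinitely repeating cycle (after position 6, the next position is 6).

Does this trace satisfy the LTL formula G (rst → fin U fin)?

No

rst → fin U fin must hold at every position from 0 onward. It fails at position 1, so G (rst → fin U fin) is false.
Positions where rst holds: 0, 1, 3, 4.
Check fin U fin at each: 0→ok, 1→fails, 3→ok, 4→fails.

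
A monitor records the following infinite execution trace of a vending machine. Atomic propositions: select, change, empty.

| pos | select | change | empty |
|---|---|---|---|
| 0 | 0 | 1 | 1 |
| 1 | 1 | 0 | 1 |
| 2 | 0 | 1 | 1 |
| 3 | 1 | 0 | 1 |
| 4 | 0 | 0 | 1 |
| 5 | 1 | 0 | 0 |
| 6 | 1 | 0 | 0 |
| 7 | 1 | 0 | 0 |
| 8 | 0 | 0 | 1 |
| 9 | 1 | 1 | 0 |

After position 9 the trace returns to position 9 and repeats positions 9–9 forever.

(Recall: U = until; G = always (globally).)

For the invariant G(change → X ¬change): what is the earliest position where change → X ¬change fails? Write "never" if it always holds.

9

Check change → X ¬change at each position in order: 0 ✓, 1 ✓, 2 ✓, 3 ✓, 4 ✓, 5 ✓, 6 ✓, 7 ✓, 8 ✓.
At position 9 the labels are {change, select} and the next position 9 has {change, select}, so change → X ¬change is false there. This is the first violation.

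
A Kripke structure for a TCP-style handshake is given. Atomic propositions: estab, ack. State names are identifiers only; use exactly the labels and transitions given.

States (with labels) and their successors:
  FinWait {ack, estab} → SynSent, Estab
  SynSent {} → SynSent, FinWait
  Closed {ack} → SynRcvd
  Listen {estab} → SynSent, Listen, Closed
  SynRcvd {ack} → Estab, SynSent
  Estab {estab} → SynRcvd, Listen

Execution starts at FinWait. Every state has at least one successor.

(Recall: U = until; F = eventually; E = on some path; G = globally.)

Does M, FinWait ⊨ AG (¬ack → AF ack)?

States satisfying ¬ack → AF ack: {FinWait, Closed, SynRcvd}.
States satisfying AG (¬ack → AF ack): ∅.
Estab is reachable from FinWait and violates ¬ack → AF ack, so AG fails at FinWait.
FinWait ∉ Sat(AG (¬ack → AF ack)).

Violated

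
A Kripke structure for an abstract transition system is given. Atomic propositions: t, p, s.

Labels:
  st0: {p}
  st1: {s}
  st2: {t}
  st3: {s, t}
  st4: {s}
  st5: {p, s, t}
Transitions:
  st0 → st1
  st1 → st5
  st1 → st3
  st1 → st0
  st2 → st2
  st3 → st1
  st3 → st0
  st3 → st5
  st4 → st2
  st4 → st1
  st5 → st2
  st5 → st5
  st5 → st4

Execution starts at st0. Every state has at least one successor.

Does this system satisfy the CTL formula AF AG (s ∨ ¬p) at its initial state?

No

States satisfying AG (s ∨ ¬p): {st2}.
States satisfying AF AG (s ∨ ¬p): {st2}.
There is a path from st0 along which AG (s ∨ ¬p) never holds.
st0 ∉ Sat(AF AG (s ∨ ¬p)).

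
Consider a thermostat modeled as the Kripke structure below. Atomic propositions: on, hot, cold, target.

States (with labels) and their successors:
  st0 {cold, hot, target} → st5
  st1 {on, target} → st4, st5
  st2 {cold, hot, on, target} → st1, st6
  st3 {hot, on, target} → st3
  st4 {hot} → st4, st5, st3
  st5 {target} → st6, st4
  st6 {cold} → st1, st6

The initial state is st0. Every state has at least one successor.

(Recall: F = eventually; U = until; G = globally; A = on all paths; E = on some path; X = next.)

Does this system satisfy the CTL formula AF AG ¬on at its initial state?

Does not hold

States satisfying AG ¬on: ∅.
States satisfying AF AG ¬on: ∅.
There is a path from st0 along which AG ¬on never holds.
st0 ∉ Sat(AF AG ¬on).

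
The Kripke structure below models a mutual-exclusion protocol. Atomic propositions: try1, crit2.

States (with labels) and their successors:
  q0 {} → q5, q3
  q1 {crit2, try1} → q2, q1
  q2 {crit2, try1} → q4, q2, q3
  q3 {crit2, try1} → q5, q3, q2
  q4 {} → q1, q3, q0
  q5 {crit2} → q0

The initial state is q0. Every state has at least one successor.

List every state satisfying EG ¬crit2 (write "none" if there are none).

States satisfying ¬crit2: {q0, q4}.
States satisfying EG ¬crit2: ∅.

none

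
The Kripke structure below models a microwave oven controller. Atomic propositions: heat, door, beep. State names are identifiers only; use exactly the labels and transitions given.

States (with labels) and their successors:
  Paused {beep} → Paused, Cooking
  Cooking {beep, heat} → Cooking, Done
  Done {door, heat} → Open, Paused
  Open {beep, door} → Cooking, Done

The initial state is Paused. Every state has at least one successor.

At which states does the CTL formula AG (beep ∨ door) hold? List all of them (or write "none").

States satisfying beep ∨ door: {Paused, Cooking, Done, Open}.
States satisfying AG (beep ∨ door): {Paused, Cooking, Done, Open}.

{Paused, Cooking, Done, Open}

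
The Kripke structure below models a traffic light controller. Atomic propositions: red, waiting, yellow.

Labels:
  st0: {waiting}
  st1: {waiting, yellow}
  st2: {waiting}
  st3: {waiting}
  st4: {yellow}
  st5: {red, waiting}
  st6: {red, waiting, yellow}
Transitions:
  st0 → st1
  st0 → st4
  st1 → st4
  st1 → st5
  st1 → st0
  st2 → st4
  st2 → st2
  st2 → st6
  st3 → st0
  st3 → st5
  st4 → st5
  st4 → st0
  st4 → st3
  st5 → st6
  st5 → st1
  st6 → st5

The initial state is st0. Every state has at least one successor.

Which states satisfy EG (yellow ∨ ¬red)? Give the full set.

States satisfying yellow ∨ ¬red: {st0, st1, st2, st3, st4, st6}.
States satisfying EG (yellow ∨ ¬red): {st0, st1, st2, st3, st4}.

{st0, st1, st2, st3, st4}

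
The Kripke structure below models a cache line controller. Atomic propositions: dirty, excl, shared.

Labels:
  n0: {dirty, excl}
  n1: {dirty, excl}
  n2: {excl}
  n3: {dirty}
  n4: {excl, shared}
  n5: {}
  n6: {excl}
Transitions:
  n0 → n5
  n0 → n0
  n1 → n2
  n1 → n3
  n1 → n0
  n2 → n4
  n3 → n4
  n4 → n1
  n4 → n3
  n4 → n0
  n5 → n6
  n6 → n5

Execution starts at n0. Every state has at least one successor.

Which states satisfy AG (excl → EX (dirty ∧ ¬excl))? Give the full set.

none

States satisfying excl → EX (dirty ∧ ¬excl): {n1, n3, n4, n5}.
States satisfying AG (excl → EX (dirty ∧ ¬excl)): ∅.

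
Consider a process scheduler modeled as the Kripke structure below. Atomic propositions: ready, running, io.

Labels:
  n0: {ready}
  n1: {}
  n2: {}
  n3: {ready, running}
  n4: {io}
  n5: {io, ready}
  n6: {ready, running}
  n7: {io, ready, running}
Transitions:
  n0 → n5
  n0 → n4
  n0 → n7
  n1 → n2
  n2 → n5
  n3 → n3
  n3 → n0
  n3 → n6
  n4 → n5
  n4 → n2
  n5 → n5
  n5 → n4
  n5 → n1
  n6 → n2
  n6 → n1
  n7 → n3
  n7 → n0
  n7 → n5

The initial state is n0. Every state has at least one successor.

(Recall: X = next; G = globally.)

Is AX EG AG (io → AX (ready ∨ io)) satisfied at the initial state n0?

States satisfying EG AG (io → AX (ready ∨ io)): ∅.
States satisfying AX EG AG (io → AX (ready ∨ io)): ∅.
n0 ∉ Sat(AX EG AG (io → AX (ready ∨ io))).

Violated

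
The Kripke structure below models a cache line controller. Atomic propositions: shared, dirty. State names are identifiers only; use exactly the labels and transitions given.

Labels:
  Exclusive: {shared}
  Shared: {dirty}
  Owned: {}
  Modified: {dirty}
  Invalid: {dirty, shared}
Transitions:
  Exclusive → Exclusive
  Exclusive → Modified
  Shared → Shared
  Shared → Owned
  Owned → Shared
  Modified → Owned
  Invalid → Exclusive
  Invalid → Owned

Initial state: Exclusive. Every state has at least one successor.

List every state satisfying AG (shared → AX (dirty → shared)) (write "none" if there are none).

States satisfying shared → AX (dirty → shared): {Shared, Owned, Modified, Invalid}.
States satisfying AG (shared → AX (dirty → shared)): {Shared, Owned, Modified}.

{Shared, Owned, Modified}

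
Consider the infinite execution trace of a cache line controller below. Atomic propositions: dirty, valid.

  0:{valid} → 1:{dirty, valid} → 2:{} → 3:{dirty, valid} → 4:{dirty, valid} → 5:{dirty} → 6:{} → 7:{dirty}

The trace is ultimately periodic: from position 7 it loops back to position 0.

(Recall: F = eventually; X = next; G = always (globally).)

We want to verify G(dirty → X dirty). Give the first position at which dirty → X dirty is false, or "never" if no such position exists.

1

Check dirty → X dirty at each position in order: 0 ✓.
At position 1 the labels are {dirty, valid} and the next position 2 has {}, so dirty → X dirty is false there. This is the first violation.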